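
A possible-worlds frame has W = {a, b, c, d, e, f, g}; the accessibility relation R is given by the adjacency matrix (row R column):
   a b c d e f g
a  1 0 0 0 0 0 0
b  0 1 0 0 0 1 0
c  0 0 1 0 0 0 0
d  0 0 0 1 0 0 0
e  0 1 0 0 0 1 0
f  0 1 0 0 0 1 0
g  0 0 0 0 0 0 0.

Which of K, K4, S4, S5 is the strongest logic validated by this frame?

Transitive (axiom 4): yes — every two-step R-path is closed by a direct edge.
Reflexive (axiom T): no — e is not related to itself.
Euclidean (axiom 5): yes — any two successors of a common world are R-related.
So F validates K, K4; S4 would additionally require R to be reflexive. The strongest is K4.

K4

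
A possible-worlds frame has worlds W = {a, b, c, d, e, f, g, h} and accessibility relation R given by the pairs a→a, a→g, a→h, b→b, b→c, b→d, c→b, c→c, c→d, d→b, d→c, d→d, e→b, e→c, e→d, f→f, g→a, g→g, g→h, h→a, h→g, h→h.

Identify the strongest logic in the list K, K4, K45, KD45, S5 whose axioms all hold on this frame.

KD45

Transitive (axiom 4): yes — every two-step R-path is closed by a direct edge.
Euclidean (axiom 5): yes — any two successors of a common world are R-related.
Serial (axiom D): yes — every world has a successor (e.g. a R a).
Reflexive (axiom T): no — e is not related to itself.
So F validates K, K4, K45, KD45; S5 would additionally require R to be reflexive. The strongest is KD45.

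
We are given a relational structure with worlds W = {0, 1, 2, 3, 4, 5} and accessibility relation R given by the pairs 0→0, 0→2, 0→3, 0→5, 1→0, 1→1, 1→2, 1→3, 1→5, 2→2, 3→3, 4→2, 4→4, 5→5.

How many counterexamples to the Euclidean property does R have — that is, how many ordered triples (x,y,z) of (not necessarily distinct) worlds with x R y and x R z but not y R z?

23

Enumerating: (0,2,0), (0,2,3), (0,2,5), (0,3,0), (0,3,2), (0,3,5), (0,5,0), (0,5,2), (0,5,3), (1,0,1), (1,2,0), (1,2,1), … and 11 more.
Total: 23.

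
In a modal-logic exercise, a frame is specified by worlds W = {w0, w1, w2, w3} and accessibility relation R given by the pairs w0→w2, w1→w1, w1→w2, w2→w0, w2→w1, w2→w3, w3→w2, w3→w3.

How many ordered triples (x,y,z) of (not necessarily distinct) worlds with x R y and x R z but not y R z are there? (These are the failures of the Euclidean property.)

Enumerating: (w0,w2,w2), (w1,w2,w2), (w2,w0,w0), (w2,w0,w1), (w2,w0,w3), (w2,w1,w0), (w2,w1,w3), (w2,w3,w0), (w2,w3,w1), (w3,w2,w2).

10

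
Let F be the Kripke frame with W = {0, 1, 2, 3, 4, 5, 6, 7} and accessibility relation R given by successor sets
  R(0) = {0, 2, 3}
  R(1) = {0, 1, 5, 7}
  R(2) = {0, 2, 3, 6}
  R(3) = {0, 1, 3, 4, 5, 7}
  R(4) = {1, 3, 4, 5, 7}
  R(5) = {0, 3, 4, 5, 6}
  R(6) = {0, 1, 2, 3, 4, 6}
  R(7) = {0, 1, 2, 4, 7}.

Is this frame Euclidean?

Euclidean: no — 0 R 3 and 0 R 2, but not 3 R 2.

No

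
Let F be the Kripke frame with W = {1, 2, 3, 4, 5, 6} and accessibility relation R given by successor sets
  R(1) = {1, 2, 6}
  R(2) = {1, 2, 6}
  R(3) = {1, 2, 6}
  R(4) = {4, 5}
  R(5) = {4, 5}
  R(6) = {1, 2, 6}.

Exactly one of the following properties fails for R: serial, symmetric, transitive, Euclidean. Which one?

Serial: yes — every world has a successor (e.g. 1 R 1).
Symmetric: no — 3 R 1 but not 1 R 3.
Transitive: yes — every two-step R-path is closed by a direct edge.
Euclidean: yes — any two successors of a common world are R-related.
Only symmetric fails.

symmetric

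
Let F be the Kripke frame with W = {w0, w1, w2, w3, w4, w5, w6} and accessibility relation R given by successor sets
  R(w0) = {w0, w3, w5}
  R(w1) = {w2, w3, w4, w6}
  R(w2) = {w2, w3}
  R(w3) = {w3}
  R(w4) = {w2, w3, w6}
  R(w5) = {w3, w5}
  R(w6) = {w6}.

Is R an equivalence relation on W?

Reflexive: no — w1 is not related to itself.
Symmetric: no — w0 R w3 but not w3 R w0.
Transitive: yes — every two-step R-path is closed by a direct edge.
So R is not an equivalence relation.

No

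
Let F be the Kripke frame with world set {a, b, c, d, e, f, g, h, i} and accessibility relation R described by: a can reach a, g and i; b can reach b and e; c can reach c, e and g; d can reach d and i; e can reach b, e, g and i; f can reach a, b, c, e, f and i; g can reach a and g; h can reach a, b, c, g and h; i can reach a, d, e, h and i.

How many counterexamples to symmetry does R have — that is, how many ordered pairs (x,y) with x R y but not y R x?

Enumerating: (c,e), (c,g), (e,g), (f,a), (f,b), (f,c), (f,e), (f,i), (h,a), (h,b), (h,c), (h,g), (i,h).

13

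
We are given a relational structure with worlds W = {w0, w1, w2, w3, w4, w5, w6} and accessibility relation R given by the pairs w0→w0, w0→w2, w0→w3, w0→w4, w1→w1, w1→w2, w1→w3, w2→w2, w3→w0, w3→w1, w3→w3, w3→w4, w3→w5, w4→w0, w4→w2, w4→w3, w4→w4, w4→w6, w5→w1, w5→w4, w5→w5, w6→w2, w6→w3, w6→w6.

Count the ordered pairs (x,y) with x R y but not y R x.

Enumerating: (w0,w2), (w1,w2), (w3,w5), (w4,w2), (w4,w6), (w5,w1), (w5,w4), (w6,w2), (w6,w3).

9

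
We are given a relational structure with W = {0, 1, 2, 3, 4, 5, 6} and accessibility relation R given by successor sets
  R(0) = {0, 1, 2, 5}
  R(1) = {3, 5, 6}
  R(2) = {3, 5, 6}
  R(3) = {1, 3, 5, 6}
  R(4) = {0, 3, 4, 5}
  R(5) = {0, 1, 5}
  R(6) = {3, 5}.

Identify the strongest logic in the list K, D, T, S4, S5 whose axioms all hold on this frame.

Serial (axiom D): yes — every world has a successor (e.g. 0 R 0).
Reflexive (axiom T): no — 1 is not related to itself.
Transitive (axiom 4): no — 0 R 1 and 1 R 3, but not 0 R 3.
Euclidean (axiom 5): no — 0 R 1 and 0 R 2, but not 1 R 2.
So F validates K, D; T would additionally require R to be reflexive. The strongest is D.

D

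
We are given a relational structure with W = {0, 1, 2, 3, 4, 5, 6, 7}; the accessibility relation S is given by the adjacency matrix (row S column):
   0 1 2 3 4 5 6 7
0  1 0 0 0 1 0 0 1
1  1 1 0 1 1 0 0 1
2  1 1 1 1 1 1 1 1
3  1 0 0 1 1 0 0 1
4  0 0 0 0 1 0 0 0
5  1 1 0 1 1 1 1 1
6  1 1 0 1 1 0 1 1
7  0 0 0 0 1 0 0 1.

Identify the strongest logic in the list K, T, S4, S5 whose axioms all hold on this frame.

Reflexive (axiom T): yes — every world is S-related to itself.
Transitive (axiom 4): yes — every two-step S-path is closed by a direct edge.
Euclidean (axiom 5): no — 0 S 4 and 0 S 7, but not 4 S 7.
So F validates K, T, S4; S5 would additionally require S to be Euclidean. The strongest is S4.

S4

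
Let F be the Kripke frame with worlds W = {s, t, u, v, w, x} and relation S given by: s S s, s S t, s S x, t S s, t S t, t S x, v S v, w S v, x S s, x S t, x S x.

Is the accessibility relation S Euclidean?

Yes

Euclidean: yes — any two successors of a common world are S-related.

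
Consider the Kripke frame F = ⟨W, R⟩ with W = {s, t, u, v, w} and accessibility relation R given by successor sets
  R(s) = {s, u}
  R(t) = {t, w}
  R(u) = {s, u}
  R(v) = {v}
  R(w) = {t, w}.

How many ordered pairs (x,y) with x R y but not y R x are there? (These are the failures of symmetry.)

0

R is symmetric; there are no such tuples.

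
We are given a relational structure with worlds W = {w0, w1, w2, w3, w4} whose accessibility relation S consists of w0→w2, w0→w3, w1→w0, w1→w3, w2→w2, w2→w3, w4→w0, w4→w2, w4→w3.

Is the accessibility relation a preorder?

No

Reflexive: no — w0 is not related to itself.
Transitive: no — w1 S w0 and w0 S w2, but not w1 S w2.
So S is not a preorder.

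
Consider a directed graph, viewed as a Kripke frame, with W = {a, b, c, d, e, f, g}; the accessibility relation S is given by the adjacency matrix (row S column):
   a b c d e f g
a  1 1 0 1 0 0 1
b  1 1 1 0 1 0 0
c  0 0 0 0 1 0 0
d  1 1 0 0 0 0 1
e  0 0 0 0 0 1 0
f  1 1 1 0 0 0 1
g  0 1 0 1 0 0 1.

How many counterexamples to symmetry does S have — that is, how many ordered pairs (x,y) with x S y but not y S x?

11

Enumerating: (a,g), (b,c), (b,e), (c,e), (d,b), (e,f), (f,a), (f,b), (f,c), (f,g), (g,b).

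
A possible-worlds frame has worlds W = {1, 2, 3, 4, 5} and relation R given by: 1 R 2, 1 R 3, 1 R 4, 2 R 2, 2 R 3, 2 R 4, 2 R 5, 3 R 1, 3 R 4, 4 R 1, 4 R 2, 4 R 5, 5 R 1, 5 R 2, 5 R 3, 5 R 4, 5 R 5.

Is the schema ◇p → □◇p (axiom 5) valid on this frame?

The schema 5 characterises exactly the Euclidean frames.
Euclidean: no — 1 R 3 and 1 R 2, but not 3 R 2.

No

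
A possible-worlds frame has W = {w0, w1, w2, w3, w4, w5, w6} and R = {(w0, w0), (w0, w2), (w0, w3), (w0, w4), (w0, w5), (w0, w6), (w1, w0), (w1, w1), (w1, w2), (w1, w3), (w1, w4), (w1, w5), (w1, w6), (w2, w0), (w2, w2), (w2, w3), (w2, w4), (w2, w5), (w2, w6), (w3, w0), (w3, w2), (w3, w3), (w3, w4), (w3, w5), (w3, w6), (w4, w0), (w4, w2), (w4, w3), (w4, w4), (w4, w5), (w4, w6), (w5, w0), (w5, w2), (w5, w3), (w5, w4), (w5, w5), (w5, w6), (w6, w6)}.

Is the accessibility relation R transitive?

Yes

Transitive: yes — every two-step R-path is closed by a direct edge.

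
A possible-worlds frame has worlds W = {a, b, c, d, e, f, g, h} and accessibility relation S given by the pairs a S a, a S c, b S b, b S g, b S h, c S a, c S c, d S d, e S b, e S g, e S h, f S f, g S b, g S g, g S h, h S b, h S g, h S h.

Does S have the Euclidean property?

Euclidean: yes — any two successors of a common world are S-related.

Yes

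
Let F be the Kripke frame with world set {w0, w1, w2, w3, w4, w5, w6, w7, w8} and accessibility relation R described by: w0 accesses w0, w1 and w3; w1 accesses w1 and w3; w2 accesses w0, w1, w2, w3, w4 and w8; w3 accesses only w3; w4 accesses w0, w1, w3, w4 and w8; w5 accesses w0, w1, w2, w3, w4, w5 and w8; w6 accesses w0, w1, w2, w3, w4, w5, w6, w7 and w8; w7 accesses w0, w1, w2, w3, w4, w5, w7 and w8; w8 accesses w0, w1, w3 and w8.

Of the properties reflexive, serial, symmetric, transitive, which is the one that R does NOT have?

symmetric

Reflexive: yes — every world is R-related to itself.
Serial: yes — every world has a successor (e.g. w0 R w0).
Symmetric: no — w0 R w1 but not w1 R w0.
Transitive: yes — every two-step R-path is closed by a direct edge.
Only symmetric fails.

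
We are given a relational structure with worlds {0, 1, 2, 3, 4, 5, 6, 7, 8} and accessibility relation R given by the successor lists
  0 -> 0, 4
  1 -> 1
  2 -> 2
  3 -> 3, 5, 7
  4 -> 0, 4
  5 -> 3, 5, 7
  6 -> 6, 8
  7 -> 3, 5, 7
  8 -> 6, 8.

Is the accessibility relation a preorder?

Yes

Reflexive: yes — every world is R-related to itself.
Transitive: yes — every two-step R-path is closed by a direct edge.
So R is a preorder.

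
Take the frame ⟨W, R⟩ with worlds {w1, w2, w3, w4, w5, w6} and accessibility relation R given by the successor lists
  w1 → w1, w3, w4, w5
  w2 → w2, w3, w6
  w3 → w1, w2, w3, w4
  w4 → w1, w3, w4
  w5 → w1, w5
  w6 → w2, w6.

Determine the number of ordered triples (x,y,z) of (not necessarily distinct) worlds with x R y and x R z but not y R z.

10

Enumerating: (w1,w3,w5), (w1,w4,w5), (w1,w5,w3), (w1,w5,w4), (w2,w3,w6), (w2,w6,w3), (w3,w1,w2), (w3,w2,w1), (w3,w2,w4), (w3,w4,w2).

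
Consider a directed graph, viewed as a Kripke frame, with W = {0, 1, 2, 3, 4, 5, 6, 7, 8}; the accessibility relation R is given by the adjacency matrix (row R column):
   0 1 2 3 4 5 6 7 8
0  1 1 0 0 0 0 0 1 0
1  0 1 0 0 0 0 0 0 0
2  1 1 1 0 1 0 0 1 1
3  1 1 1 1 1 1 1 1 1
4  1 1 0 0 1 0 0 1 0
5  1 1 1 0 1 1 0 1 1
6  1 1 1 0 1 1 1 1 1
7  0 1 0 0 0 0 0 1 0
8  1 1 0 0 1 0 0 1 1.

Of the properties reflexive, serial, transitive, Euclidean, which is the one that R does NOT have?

Euclidean

Reflexive: yes — every world is R-related to itself.
Serial: yes — every world has a successor (e.g. 0 R 0).
Transitive: yes — every two-step R-path is closed by a direct edge.
Euclidean: no — 0 R 1 and 0 R 7, but not 1 R 7.
Only Euclidean fails.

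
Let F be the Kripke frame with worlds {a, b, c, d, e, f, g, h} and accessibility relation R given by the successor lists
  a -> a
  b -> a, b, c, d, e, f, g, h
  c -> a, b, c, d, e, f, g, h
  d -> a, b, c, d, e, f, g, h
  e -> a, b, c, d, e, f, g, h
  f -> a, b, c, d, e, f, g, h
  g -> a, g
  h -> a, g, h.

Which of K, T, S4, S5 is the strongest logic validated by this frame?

Reflexive (axiom T): yes — every world is R-related to itself.
Transitive (axiom 4): yes — every two-step R-path is closed by a direct edge.
Euclidean (axiom 5): no — b R a and b R c, but not a R c.
So F validates K, T, S4; S5 would additionally require R to be Euclidean. The strongest is S4.

S4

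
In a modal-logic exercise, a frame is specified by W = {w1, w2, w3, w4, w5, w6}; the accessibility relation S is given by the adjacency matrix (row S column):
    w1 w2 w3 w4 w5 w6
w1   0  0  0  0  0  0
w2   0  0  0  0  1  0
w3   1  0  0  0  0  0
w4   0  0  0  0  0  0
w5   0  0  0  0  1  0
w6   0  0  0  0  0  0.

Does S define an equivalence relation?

No

Reflexive: no — w1 is not related to itself.
Symmetric: no — w2 S w5 but not w5 S w2.
Transitive: yes — every two-step S-path is closed by a direct edge.
So S is not an equivalence relation.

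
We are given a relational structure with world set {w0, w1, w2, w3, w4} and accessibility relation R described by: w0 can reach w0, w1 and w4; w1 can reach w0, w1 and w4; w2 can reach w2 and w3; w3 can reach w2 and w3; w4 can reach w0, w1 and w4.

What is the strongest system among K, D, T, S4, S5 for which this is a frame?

S5

Serial (axiom D): yes — every world has a successor (e.g. w0 R w0).
Reflexive (axiom T): yes — every world is R-related to itself.
Transitive (axiom 4): yes — every two-step R-path is closed by a direct edge.
Euclidean (axiom 5): yes — any two successors of a common world are R-related.
So F validates K, D, T, S4, S5. The strongest is S5.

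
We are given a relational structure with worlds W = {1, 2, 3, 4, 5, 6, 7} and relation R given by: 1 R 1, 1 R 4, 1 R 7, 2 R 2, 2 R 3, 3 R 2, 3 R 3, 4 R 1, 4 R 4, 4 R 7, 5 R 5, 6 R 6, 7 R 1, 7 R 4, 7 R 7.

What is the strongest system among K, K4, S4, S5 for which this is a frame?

S5

Transitive (axiom 4): yes — every two-step R-path is closed by a direct edge.
Reflexive (axiom T): yes — every world is R-related to itself.
Euclidean (axiom 5): yes — any two successors of a common world are R-related.
So F validates K, K4, S4, S5. The strongest is S5.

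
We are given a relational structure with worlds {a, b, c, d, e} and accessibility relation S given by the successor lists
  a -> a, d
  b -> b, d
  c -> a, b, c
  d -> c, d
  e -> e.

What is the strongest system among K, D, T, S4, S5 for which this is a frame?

T

Serial (axiom D): yes — every world has a successor (e.g. a S a).
Reflexive (axiom T): yes — every world is S-related to itself.
Transitive (axiom 4): no — a S d and d S c, but not a S c.
Euclidean (axiom 5): no — c S a and c S b, but not a S b.
So F validates K, D, T; S4 would additionally require S to be transitive. The strongest is T.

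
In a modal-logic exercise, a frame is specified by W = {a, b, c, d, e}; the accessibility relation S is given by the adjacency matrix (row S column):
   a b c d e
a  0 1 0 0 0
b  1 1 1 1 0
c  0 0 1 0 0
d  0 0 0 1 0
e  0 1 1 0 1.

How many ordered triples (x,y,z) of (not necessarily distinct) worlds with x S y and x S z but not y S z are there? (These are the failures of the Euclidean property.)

12

Enumerating: (b,a,a), (b,a,c), (b,a,d), (b,c,a), (b,c,b), (b,c,d), (b,d,a), (b,d,b), (b,d,c), (e,b,e), (e,c,b), (e,c,e).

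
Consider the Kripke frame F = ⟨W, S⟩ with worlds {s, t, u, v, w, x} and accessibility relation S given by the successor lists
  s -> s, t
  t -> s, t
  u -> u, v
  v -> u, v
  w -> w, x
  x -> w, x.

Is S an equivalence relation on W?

Reflexive: yes — every world is S-related to itself.
Symmetric: yes — every pair in S has its reverse in S.
Transitive: yes — every two-step S-path is closed by a direct edge.
So S is an equivalence relation.

Yes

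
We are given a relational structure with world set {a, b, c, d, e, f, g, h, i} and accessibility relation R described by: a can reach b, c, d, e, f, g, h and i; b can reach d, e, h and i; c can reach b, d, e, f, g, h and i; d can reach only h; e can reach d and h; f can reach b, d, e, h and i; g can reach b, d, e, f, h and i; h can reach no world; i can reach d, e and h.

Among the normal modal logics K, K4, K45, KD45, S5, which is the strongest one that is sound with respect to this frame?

Transitive (axiom 4): yes — every two-step R-path is closed by a direct edge.
Euclidean (axiom 5): no — a R b and a R c, but not b R c.
Serial (axiom D): no — h has no R-successor.
Reflexive (axiom T): no — a is not related to itself.
So F validates K, K4; K45 would additionally require R to be Euclidean. The strongest is K4.

K4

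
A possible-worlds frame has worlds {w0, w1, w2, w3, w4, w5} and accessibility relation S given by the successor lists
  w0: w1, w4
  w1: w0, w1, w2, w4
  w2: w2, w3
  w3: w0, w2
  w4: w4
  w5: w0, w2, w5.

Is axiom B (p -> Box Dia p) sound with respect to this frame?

No

By correspondence theory, B is valid on a frame iff S is symmetric.
Symmetric: no — w0 S w4 but not w4 S w0.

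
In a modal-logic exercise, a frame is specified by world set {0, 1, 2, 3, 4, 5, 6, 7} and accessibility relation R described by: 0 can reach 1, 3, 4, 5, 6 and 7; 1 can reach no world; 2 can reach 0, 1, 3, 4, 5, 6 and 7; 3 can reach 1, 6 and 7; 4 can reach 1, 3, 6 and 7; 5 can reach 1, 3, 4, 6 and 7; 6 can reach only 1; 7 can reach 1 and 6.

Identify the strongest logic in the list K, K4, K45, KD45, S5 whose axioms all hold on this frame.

Transitive (axiom 4): yes — every two-step R-path is closed by a direct edge.
Euclidean (axiom 5): no — 0 R 1 and 0 R 3, but not 1 R 3.
Serial (axiom D): no — 1 has no R-successor.
Reflexive (axiom T): no — 0 is not related to itself.
So F validates K, K4; K45 would additionally require R to be Euclidean. The strongest is K4.

K4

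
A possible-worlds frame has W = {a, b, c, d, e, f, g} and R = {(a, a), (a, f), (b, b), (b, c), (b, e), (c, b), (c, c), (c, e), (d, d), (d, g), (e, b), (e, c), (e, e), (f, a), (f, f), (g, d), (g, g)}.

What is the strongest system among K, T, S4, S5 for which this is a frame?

Reflexive (axiom T): yes — every world is R-related to itself.
Transitive (axiom 4): yes — every two-step R-path is closed by a direct edge.
Euclidean (axiom 5): yes — any two successors of a common world are R-related.
So F validates K, T, S4, S5. The strongest is S5.

S5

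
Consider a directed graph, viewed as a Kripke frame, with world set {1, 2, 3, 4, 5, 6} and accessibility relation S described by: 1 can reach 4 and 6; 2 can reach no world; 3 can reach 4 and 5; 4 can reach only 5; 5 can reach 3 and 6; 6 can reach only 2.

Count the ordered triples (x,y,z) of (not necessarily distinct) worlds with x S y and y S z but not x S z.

9

Enumerating: (1,4,5), (1,6,2), (3,5,3), (3,5,6), (4,5,3), (4,5,6), (5,3,4), (5,3,5), (5,6,2).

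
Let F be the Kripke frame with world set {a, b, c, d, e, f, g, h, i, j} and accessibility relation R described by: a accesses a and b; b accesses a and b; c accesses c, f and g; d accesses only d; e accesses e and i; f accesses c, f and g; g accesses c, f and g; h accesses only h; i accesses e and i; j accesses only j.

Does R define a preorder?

Yes

Reflexive: yes — every world is R-related to itself.
Transitive: yes — every two-step R-path is closed by a direct edge.
So R is a preorder.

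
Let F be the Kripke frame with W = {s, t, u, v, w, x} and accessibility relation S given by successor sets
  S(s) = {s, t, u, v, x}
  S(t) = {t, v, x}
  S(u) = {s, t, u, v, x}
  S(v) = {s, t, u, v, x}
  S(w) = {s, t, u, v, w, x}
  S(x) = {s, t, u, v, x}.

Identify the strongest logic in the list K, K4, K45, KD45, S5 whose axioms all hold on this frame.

K

Transitive (axiom 4): no — t S v and v S s, but not t S s.
Euclidean (axiom 5): no — s S t and s S u, but not t S u.
Serial (axiom D): yes — every world has a successor (e.g. s S s).
Reflexive (axiom T): yes — every world is S-related to itself.
So F validates K; K4 would additionally require S to be transitive. The strongest is K.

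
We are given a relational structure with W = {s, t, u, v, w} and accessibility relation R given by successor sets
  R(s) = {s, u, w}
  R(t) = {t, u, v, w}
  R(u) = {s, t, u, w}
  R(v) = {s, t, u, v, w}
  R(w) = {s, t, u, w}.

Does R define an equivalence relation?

No

Reflexive: yes — every world is R-related to itself.
Symmetric: no — v R s but not s R v.
Transitive: no — s R u and u R t, but not s R t.
So R is not an equivalence relation.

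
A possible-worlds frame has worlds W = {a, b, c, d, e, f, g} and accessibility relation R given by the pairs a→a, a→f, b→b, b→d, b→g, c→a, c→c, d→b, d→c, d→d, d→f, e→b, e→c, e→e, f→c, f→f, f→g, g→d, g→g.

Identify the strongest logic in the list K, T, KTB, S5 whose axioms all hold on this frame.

Reflexive (axiom T): yes — every world is R-related to itself.
Symmetric (axiom B): no — a R f but not f R a.
Euclidean (axiom 5): no — b R d and b R g, but not d R g.
So F validates K, T; KTB would additionally require R to be symmetric. The strongest is T.

T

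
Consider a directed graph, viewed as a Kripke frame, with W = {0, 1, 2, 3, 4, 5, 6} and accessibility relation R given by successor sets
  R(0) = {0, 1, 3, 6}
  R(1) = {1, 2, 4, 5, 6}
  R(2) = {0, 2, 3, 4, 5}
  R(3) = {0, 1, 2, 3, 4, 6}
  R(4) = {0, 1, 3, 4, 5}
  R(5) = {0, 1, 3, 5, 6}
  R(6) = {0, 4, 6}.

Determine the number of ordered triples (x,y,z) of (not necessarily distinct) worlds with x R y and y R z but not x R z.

39

Enumerating: (0,1,2), (0,1,4), (0,1,5), (0,3,2), (0,3,4), (0,6,4), (1,2,0), (1,2,3), (1,4,0), (1,4,3), (1,5,0), (1,5,3), … and 27 more.
Total: 39.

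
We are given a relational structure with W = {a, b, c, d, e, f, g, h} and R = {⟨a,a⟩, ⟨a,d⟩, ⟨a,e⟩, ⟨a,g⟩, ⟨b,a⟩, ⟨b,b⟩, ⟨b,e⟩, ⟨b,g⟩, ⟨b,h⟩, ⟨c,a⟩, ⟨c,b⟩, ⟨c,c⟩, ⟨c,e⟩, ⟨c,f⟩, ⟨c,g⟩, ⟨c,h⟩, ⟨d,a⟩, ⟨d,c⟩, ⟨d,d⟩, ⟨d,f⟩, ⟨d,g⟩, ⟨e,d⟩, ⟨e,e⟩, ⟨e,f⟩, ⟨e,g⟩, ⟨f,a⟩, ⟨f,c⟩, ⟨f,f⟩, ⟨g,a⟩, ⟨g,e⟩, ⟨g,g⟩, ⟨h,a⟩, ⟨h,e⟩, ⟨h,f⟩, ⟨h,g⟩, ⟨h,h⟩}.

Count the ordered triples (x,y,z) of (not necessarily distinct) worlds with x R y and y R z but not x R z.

Enumerating: (a,d,c), (a,d,f), (a,e,f), (b,a,d), (b,e,d), (b,e,f), (b,h,f), (c,a,d), (c,e,d), (d,a,e), (d,c,b), (d,c,e), … and 20 more.
Total: 32.

32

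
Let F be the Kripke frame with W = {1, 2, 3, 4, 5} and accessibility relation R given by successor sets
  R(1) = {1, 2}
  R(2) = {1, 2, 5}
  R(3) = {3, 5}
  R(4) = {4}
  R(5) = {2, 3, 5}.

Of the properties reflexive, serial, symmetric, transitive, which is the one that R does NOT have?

transitive

Reflexive: yes — every world is R-related to itself.
Serial: yes — every world has a successor (e.g. 1 R 1).
Symmetric: yes — every pair in R has its reverse in R.
Transitive: no — 1 R 2 and 2 R 5, but not 1 R 5.
Only transitive fails.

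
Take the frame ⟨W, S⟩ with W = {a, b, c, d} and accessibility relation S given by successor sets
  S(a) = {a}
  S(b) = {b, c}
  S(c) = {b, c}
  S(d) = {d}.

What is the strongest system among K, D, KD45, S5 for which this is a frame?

Serial (axiom D): yes — every world has a successor (e.g. a S a).
Euclidean (axiom 5): yes — any two successors of a common world are S-related.
Transitive (axiom 4): yes — every two-step S-path is closed by a direct edge.
Reflexive (axiom T): yes — every world is S-related to itself.
So F validates K, D, KD45, S5. The strongest is S5.

S5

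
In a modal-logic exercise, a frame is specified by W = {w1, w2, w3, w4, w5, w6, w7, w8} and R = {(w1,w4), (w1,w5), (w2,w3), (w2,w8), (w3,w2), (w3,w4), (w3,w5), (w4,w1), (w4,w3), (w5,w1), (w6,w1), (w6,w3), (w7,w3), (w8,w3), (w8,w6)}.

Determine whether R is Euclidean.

Euclidean: no — w1 R w4 and w1 R w5, but not w4 R w5.

No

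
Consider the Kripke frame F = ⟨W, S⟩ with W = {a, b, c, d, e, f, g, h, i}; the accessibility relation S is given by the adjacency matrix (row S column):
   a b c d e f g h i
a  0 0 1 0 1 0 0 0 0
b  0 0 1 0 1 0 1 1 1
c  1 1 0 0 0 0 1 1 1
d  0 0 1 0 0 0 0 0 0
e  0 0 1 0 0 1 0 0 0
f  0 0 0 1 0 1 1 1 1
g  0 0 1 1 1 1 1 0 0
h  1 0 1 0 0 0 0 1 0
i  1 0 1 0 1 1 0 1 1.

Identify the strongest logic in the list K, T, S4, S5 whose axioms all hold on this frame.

K

Reflexive (axiom T): no — a is not related to itself.
Transitive (axiom 4): no — a S c and c S b, but not a S b.
Euclidean (axiom 5): no — a S c and a S e, but not c S e.
So F validates K; T would additionally require S to be reflexive. The strongest is K.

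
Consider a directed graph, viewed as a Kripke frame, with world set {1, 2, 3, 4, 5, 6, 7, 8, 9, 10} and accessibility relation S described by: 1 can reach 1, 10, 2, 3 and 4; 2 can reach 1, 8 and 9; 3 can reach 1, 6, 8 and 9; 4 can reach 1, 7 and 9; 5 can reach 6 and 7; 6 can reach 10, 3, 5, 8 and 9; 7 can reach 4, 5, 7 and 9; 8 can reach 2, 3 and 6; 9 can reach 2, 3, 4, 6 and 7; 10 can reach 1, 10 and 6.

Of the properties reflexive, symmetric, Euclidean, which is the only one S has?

Reflexive: no — 2 is not related to itself.
Symmetric: yes — every pair in S has its reverse in S.
Euclidean: no — 1 S 10 and 1 S 2, but not 10 S 2.
Only symmetric holds.

symmetric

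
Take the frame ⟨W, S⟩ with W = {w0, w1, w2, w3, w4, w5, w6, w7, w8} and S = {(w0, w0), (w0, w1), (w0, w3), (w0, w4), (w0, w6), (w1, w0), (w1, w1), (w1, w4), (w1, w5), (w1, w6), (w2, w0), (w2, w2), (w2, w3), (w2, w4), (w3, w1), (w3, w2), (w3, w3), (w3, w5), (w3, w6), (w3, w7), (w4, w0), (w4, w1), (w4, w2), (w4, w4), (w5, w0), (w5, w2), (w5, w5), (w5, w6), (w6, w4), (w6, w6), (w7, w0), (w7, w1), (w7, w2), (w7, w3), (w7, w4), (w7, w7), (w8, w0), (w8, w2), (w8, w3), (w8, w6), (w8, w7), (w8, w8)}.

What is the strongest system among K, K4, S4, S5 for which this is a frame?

Transitive (axiom 4): no — w0 S w1 and w1 S w5, but not w0 S w5.
Reflexive (axiom T): yes — every world is S-related to itself.
Euclidean (axiom 5): no — w0 S w1 and w0 S w3, but not w1 S w3.
So F validates K; K4 would additionally require S to be transitive. The strongest is K.

K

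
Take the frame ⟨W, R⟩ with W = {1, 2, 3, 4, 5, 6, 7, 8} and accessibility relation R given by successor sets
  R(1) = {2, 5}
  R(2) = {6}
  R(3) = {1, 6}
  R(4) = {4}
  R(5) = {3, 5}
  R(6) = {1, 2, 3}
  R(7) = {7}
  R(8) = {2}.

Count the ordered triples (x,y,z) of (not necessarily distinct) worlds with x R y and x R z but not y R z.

17

Enumerating: (1,2,2), (1,2,5), (1,5,2), (2,6,6), (3,1,1), (3,1,6), (3,6,6), (5,3,3), (5,3,5), (6,1,1), (6,1,3), (6,2,1), (6,2,2), (6,2,3), (6,3,2), (6,3,3), (8,2,2).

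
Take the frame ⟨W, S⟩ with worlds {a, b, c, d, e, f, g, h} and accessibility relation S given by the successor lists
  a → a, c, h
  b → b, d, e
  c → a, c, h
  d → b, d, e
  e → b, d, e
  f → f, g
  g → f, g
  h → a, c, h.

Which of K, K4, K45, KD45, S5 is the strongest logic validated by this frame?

S5

Transitive (axiom 4): yes — every two-step S-path is closed by a direct edge.
Euclidean (axiom 5): yes — any two successors of a common world are S-related.
Serial (axiom D): yes — every world has a successor (e.g. a S a).
Reflexive (axiom T): yes — every world is S-related to itself.
So F validates K, K4, K45, KD45, S5. The strongest is S5.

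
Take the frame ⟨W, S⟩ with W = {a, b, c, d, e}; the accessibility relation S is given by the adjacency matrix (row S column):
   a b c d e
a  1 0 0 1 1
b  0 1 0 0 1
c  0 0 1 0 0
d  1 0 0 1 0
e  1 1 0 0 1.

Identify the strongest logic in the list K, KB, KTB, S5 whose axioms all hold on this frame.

Symmetric (axiom B): yes — every pair in S has its reverse in S.
Reflexive (axiom T): yes — every world is S-related to itself.
Euclidean (axiom 5): no — a S d and a S e, but not d S e.
So F validates K, KB, KTB; S5 would additionally require S to be Euclidean. The strongest is KTB.

KTB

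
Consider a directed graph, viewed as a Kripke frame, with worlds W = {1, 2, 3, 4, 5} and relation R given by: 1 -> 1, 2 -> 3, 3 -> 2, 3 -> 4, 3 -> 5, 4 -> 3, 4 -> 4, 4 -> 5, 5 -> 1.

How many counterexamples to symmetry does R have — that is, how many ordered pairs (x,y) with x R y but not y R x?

Enumerating: (3,5), (4,5), (5,1).

3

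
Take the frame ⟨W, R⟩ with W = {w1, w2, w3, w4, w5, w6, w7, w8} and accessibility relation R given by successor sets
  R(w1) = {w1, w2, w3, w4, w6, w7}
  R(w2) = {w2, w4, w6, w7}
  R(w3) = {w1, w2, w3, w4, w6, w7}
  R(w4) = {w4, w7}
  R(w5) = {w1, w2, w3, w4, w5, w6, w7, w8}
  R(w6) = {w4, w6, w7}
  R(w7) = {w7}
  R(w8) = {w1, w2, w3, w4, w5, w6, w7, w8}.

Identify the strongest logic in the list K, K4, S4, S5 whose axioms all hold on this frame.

Transitive (axiom 4): yes — every two-step R-path is closed by a direct edge.
Reflexive (axiom T): yes — every world is R-related to itself.
Euclidean (axiom 5): no — w1 R w2 and w1 R w3, but not w2 R w3.
So F validates K, K4, S4; S5 would additionally require R to be Euclidean. The strongest is S4.

S4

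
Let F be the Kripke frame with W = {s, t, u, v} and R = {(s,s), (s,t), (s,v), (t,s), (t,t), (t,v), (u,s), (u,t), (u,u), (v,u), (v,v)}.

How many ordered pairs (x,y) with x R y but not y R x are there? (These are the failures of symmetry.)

5

Enumerating: (s,v), (t,v), (u,s), (u,t), (v,u).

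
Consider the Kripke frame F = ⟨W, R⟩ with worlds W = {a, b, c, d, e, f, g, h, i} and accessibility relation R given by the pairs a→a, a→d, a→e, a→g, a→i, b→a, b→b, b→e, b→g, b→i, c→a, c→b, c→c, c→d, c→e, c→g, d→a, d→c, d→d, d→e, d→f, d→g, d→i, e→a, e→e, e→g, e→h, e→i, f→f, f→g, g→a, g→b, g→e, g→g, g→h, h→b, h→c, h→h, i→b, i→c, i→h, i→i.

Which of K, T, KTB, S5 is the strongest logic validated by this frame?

Reflexive (axiom T): yes — every world is R-related to itself.
Symmetric (axiom B): no — a R i but not i R a.
Euclidean (axiom 5): no — a R e and a R d, but not e R d.
So F validates K, T; KTB would additionally require R to be symmetric. The strongest is T.

T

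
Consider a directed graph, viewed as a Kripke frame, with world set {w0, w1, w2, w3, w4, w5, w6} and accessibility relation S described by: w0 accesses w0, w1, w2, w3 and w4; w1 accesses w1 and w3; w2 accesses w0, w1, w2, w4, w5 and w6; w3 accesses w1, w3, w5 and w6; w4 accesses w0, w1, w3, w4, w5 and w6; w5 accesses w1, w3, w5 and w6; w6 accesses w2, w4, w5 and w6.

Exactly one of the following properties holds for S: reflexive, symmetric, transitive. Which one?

Reflexive: yes — every world is S-related to itself.
Symmetric: no — w0 S w1 but not w1 S w0.
Transitive: no — w0 S w2 and w2 S w5, but not w0 S w5.
Only reflexive holds.

reflexive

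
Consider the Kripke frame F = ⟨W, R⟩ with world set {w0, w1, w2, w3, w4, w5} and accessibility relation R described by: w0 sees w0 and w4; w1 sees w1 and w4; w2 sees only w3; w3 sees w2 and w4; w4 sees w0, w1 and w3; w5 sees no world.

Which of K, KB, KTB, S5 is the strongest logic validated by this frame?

KB

Symmetric (axiom B): yes — every pair in R has its reverse in R.
Reflexive (axiom T): no — w2 is not related to itself.
Euclidean (axiom 5): no — w3 R w2 and w3 R w4, but not w2 R w4.
So F validates K, KB; KTB would additionally require R to be reflexive. The strongest is KB.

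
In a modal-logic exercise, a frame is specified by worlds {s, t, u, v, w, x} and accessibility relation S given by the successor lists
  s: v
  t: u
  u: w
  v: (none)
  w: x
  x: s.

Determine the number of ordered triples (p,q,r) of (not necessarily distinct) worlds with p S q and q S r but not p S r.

Enumerating: (t,u,w), (u,w,x), (w,x,s), (x,s,v).

4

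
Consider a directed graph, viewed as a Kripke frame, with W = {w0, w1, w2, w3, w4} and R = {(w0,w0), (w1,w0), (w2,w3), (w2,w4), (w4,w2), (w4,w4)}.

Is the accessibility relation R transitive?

Transitive: no — w4 R w2 and w2 R w3, but not w4 R w3.

No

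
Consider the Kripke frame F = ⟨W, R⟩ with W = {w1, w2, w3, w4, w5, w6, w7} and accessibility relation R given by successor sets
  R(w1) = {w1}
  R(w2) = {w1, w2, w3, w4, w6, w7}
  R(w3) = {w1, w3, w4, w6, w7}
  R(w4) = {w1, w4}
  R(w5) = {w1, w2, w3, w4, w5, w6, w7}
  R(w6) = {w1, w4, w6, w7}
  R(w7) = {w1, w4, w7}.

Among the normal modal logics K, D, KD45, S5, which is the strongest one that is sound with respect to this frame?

D

Serial (axiom D): yes — every world has a successor (e.g. w1 R w1).
Euclidean (axiom 5): no — w2 R w1 and w2 R w3, but not w1 R w3.
Transitive (axiom 4): yes — every two-step R-path is closed by a direct edge.
Reflexive (axiom T): yes — every world is R-related to itself.
So F validates K, D; KD45 would additionally require R to be Euclidean. The strongest is D.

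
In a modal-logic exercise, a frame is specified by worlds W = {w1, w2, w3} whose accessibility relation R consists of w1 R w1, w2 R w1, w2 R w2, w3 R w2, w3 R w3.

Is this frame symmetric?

Symmetric: no — w2 R w1 but not w1 R w2.

No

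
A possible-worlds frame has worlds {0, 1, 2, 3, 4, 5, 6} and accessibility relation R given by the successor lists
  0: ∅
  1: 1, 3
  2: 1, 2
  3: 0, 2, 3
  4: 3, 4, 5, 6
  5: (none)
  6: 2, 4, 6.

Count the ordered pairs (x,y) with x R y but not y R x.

Enumerating: (1,3), (2,1), (3,0), (3,2), (4,3), (4,5), (6,2).

7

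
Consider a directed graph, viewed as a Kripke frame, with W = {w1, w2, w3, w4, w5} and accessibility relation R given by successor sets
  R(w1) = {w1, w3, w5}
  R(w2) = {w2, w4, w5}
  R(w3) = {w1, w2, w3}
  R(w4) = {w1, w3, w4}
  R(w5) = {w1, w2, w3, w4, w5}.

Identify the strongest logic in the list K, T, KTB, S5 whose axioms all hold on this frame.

Reflexive (axiom T): yes — every world is R-related to itself.
Symmetric (axiom B): no — w2 R w4 but not w4 R w2.
Euclidean (axiom 5): no — w1 R w3 and w1 R w5, but not w3 R w5.
So F validates K, T; KTB would additionally require R to be symmetric. The strongest is T.

T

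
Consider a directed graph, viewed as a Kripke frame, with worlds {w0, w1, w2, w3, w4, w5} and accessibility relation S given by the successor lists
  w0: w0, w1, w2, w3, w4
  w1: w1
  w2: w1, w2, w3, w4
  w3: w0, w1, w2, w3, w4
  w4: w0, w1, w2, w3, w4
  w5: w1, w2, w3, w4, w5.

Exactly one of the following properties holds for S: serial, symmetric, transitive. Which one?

Serial: yes — every world has a successor (e.g. w0 S w0).
Symmetric: no — w0 S w1 but not w1 S w0.
Transitive: no — w2 S w3 and w3 S w0, but not w2 S w0.
Only serial holds.

serial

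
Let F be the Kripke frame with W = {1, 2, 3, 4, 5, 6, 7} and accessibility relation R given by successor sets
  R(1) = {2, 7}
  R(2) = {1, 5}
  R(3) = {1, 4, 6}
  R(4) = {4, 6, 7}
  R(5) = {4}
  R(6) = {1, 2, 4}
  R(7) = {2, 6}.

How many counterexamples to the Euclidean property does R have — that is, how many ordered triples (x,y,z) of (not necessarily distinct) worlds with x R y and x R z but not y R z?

25

Enumerating: (1,2,2), (1,2,7), (1,7,7), (2,1,1), (2,1,5), (2,5,1), (2,5,5), (3,1,1), (3,1,4), (3,1,6), (3,4,1), (3,6,6), … and 13 more.
Total: 25.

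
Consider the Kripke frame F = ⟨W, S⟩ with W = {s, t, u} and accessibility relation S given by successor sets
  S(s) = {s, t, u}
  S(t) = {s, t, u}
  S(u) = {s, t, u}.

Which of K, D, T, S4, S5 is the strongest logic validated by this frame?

Serial (axiom D): yes — every world has a successor (e.g. s S s).
Reflexive (axiom T): yes — every world is S-related to itself.
Transitive (axiom 4): yes — every two-step S-path is closed by a direct edge.
Euclidean (axiom 5): yes — any two successors of a common world are S-related.
So F validates K, D, T, S4, S5. The strongest is S5.

S5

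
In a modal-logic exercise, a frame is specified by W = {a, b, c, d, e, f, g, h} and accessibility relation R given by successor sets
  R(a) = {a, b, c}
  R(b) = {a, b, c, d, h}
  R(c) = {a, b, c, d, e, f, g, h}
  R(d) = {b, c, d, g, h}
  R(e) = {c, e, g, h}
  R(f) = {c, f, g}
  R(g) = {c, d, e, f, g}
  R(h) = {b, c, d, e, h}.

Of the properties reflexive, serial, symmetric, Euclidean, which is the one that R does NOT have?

Euclidean

Reflexive: yes — every world is R-related to itself.
Serial: yes — every world has a successor (e.g. a R a).
Symmetric: yes — every pair in R has its reverse in R.
Euclidean: no — b R a and b R d, but not a R d.
Only Euclidean fails.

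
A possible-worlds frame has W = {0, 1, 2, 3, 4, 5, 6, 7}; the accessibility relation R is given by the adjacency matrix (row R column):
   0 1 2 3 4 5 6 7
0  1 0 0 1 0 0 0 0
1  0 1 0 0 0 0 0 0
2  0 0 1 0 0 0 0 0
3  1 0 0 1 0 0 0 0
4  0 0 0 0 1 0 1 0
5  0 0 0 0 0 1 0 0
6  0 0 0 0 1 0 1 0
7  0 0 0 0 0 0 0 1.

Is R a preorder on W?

Reflexive: yes — every world is R-related to itself.
Transitive: yes — every two-step R-path is closed by a direct edge.
So R is a preorder.

Yes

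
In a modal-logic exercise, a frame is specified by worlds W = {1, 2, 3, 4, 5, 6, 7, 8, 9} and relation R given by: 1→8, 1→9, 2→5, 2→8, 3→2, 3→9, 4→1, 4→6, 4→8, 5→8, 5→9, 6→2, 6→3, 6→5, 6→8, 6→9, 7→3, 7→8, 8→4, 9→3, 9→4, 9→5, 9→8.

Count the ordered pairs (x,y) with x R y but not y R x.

17

Enumerating: (1,8), (1,9), (2,5), (2,8), (3,2), (4,1), (4,6), (5,8), (6,2), (6,3), (6,5), (6,8), (6,9), (7,3), (7,8), (9,4), (9,8).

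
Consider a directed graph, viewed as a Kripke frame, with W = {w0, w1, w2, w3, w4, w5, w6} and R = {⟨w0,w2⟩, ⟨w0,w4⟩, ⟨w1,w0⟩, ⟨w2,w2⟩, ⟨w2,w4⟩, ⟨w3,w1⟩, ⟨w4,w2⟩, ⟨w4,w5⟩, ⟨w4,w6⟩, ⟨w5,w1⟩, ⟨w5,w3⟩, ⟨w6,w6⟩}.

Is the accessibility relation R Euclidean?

No

Euclidean: no — w4 R w2 and w4 R w5, but not w2 R w5.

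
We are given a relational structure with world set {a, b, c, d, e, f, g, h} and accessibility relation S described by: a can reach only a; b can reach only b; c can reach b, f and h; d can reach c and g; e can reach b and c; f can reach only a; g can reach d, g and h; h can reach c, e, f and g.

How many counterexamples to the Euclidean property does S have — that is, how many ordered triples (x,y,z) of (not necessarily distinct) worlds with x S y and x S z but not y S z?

Enumerating: (c,b,f), (c,b,h), (c,f,b), (c,f,f), (c,f,h), (c,h,b), (c,h,h), (d,c,c), (d,c,g), (d,g,c), (e,b,c), (e,c,c), … and 17 more.
Total: 29.

29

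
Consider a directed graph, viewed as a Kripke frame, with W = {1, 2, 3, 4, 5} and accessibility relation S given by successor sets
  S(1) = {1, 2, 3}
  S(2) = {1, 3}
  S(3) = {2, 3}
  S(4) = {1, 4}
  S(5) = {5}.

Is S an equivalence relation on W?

Reflexive: no — 2 is not related to itself.
Symmetric: no — 1 S 3 but not 3 S 1.
Transitive: no — 3 S 2 and 2 S 1, but not 3 S 1.
So S is not an equivalence relation.

No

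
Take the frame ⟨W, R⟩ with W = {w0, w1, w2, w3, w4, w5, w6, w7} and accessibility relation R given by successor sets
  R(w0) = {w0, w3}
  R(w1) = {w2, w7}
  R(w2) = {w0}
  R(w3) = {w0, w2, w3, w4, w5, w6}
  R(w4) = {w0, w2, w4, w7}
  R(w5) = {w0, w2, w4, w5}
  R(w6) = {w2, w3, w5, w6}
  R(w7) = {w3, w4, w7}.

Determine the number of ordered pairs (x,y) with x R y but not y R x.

14

Enumerating: (w1,w2), (w1,w7), (w2,w0), (w3,w2), (w3,w4), (w3,w5), (w4,w0), (w4,w2), (w5,w0), (w5,w2), (w5,w4), (w6,w2), (w6,w5), (w7,w3).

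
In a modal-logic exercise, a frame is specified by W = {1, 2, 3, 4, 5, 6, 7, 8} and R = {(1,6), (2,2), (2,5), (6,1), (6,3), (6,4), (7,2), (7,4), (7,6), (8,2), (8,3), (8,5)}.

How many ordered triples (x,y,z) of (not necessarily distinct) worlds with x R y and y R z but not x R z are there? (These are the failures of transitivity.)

Enumerating: (1,6,1), (1,6,3), (1,6,4), (6,1,6), (7,2,5), (7,6,1), (7,6,3).

7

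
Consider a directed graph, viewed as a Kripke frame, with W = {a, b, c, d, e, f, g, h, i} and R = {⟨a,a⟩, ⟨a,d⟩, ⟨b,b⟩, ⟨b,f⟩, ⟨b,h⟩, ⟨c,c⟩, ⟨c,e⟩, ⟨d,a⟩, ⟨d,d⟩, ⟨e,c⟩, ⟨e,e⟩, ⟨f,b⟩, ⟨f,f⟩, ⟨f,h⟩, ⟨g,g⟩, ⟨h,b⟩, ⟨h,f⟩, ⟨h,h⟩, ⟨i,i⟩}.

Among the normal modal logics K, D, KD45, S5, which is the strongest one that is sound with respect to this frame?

S5

Serial (axiom D): yes — every world has a successor (e.g. a R a).
Euclidean (axiom 5): yes — any two successors of a common world are R-related.
Transitive (axiom 4): yes — every two-step R-path is closed by a direct edge.
Reflexive (axiom T): yes — every world is R-related to itself.
So F validates K, D, KD45, S5. The strongest is S5.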